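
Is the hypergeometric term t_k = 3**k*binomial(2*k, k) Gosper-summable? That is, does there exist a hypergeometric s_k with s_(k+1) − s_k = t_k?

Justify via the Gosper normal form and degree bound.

No; the degree bound rules out any f.

Step 1: r(k) = 6*(2*k + 1)/(k + 1).
Factor: A=12*k + 6; B=k + 1; C=1.
Key eq: (12*k + 6)·f(k+1) = (k)·f(k) + (1).
d = -1 from the (1,1,0) case.
d = -1 < 0 ⇒ no nonzero polynomial f; not summable.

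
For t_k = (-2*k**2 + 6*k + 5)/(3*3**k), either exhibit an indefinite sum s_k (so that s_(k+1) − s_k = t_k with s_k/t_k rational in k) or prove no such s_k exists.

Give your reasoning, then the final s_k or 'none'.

s_k = (k**2 - 2*k - 3)/3**k

Step 1: r(k) = (2*k**2 - 2*k - 9)/(3*(2*k**2 - 6*k - 5)).
Factor: A=1/3; B=1; C=k**2 - 3*k - 5/2.
Need (1/3)·f(k+1) − (1)·f(k) = k**2 - 3*k - 5/2.
deg f ≤ 2 (via 0,0,2).
Match coefficients ⇒ f(k) = -3*(k - 3)*(k + 1)/2.
Then R = B(k−1)f/C = -3*(k - 3)*(k + 1)/(2*k**2 - 6*k - 5), so s_k = R(k)·t_k = (k**2 - 2*k - 3)/3**k.
Check: Δs_k = (-2*k**2 + 6*k + 5)/(3*3**k). ✓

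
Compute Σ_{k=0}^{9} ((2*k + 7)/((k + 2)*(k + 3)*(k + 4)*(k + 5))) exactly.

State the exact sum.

Step 1: r(k) = (k + 2)*(2*k + 9)/((k + 6)*(2*k + 7)).
Take A(k)=k + 2, B(k)=k + 6, C(k)=k + 7/2.
f must satisfy (k + 2)·f(k+1) − (k + 5)·f(k) = k + 7/2.
d = 3 from the (1,1,1) case.
Solving with deg f ≤ 3: f(k) = k*(k + 3)*(k + 6)/16.
Then R = B(k−1)f/C = k*(k + 3)*(k + 5)*(k + 6)/(8*(2*k + 7)), so s_k = R(k)·t_k = k*(k + 6)/(8*(k**2 + 6*k + 8)).
s_(k+1) − s_k = (2*k + 7)/(k**4 + 14*k**3 + 71*k**2 + 154*k + 120) = t_k.
Sum = s_(10) − s_(0); s_(10) = 5/42, s_(0) = 0 ⇒ 5/42.

Σ = 5/42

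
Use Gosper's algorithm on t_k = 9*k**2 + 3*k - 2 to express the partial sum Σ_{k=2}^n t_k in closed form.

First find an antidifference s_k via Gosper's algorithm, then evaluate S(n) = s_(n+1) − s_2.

S(n) = 3*n**3 + 6*n**2 + n - 10

t_(k+1)/t_k = (3*k + 5)/(3*k - 1).
Factor: A=1; B=1; C=k**2 + k/3 - 2/9.
f must satisfy (1)·f(k+1) − (1)·f(k) = k**2 + k/3 - 2/9.
d = 3 from the (0,0,2) case.
Solve for f: f(k) = k*(3*k**2 - 3*k - 2)/9 (degree 3 ≤ 3).
So s_k = (B(k−1)f/C)·t_k = (k*(3*k**2 - 3*k - 2)/((3*k - 1)*(3*k + 2)))·t_k = k*(3*k**2 - 3*k - 2).
s_(k+1) − s_k = 9*k**2 + 3*k - 2 = t_k.
Evaluate: s_(n+1) = 3*n**3 + 6*n**2 + n - 2; subtract s_(2) = 8 ⇒ S(n) = 3*n**3 + 6*n**2 + n - 10.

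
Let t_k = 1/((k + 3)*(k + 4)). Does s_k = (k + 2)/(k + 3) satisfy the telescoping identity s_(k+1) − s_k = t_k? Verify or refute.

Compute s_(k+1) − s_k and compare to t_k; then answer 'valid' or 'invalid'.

valid (s_(k+1) − s_k reduces to t_k)

s_(k+1) = (k + 3)/(k + 4)
s_(k+1) − s_k = 1/(k**2 + 7*k + 12)
(s_(k+1) − s_k) − t_k = 0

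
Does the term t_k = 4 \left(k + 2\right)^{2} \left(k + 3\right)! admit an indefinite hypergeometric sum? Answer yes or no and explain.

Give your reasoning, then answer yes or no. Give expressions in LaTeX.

Yes. s_k = 4 k \left(k + 3\right)!.

Step 1: r(k) = (k + 3)**2*(k + 4)/(k + 2)**2.
Gosper form: A/B · C(k+1)/C(k) with A=k + 4, B=1, C=k**2 + 4*k + 4.
Solve (k + 4)·f(k+1) − (1)·f(k) = k**2 + 4*k + 4.
Degrees (1,0,2) ⇒ d ≤ 1.
Solve for f: f(k) = k (degree 1 ≤ 1).
Certificate R = B(k−1)f/C = k/(k + 2)**2 gives s_k = 4*k*factorial(k + 3).
Check: Δs_k = 4*(k + 2)**2*factorial(k + 3). ✓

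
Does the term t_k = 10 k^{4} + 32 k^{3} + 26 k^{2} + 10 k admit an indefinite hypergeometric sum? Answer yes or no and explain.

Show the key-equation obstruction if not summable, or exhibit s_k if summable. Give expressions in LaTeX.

Step 1: r(k) = (5*k**4 + 36*k**3 + 91*k**2 + 99*k + 39)/(k*(5*k**3 + 16*k**2 + 13*k + 5)).
A = 1, B = 1, C = k**4 + 16*k**3/5 + 13*k**2/5 + k.
Key eq: (1)·f(k+1) = (1)·f(k) + (k**4 + 16*k**3/5 + 13*k**2/5 + k).
Bound: deg f ≤ 5.
Match coefficients ⇒ f(k) = k*(k - 1)*(2*k**3 + 5*k**2 + k + 1)/10.
Then R = B(k−1)f/C = (k - 1)*(2*k**3 + 5*k**2 + k + 1)/(2*(5*k**3 + 16*k**2 + 13*k + 5)), so s_k = R(k)·t_k = 2*k**5 + 3*k**4 - 4*k**3 - k.
Check: Δs_k = 2*k*(5*k**3 + 16*k**2 + 13*k + 5). ✓

Yes. s_k = 2 k^{5} + 3 k^{4} - 4 k^{3} - k.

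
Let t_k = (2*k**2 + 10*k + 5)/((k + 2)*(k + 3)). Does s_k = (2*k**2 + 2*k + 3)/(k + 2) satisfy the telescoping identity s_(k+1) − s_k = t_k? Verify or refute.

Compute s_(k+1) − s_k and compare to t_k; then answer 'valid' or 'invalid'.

Valid: the claim telescopes to t_k.

s_(k+1) = (2*k**2 + 6*k + 7)/(k + 3)
s_(k+1) − s_k = (2*k**2 + 10*k + 5)/(k**2 + 5*k + 6)
(s_(k+1) − s_k) − t_k = 0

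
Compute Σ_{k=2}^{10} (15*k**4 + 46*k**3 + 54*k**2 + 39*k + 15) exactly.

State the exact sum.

Σ = 542061

The ratio is (15*k**4 + 106*k**3 + 282*k**2 + 345*k + 169)/(15*k**4 + 46*k**3 + 54*k**2 + 39*k + 15).
A = 1, B = 1, C = k**4 + 46*k**3/15 + 18*k**2/5 + 13*k/5 + 1.
f must satisfy (1)·f(k+1) − (1)·f(k) = k**4 + 46*k**3/15 + 18*k**2/5 + 13*k/5 + 1.
Degrees (0,0,4) ⇒ d ≤ 5.
Coefficient equations give f(k) = k*(3*k**4 + 4*k**3 + 4*k + 4)/15.
So s_k = (B(k−1)f/C)·t_k = (k*(3*k**4 + 4*k**3 + 4*k + 4)/(15*k**4 + 46*k**3 + 54*k**2 + 39*k + 15))·t_k = k*(3*k**4 + 4*k**3 + 4*k + 4).
Δs = 15*k**4 + 46*k**3 + 54*k**2 + 39*k + 15, as required.
Sum = s_(11) − s_(2); s_(11) = 542245, s_(2) = 184 ⇒ 542061.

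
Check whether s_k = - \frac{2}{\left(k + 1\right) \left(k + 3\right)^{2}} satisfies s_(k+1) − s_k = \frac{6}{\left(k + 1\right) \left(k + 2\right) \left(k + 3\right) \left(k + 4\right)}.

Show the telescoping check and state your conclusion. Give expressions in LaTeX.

s_(k+1) = -2/((k + 2)*(k + 4)**2)
s_(k+1) − s_k = -2/((k + 2)*(k + 4)**2) + 2/((k + 1)*(k + 3)**2)
(s_(k+1) − s_k) − t_k = 2*(-4*k - 13)/(k**6 + 17*k**5 + 117*k**4 + 415*k**3 + 794*k**2 + 768*k + 288)

Invalid: residual \frac{2 \left(- 4 k - 13\right)}{k^{6} + 17 k^{5} + 117 k^{4} + 415 k^{3} + 794 k^{2} + 768 k + 288} ≠ 0.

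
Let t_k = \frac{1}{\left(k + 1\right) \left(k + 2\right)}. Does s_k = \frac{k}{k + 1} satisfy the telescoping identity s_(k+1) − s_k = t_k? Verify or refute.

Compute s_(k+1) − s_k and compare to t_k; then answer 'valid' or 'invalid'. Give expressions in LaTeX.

Valid — Δs_k = t_k.

s_(k+1) = (k + 1)/(k + 2)
s_(k+1) − s_k = 1/(k**2 + 3*k + 2)
(s_(k+1) − s_k) − t_k = 0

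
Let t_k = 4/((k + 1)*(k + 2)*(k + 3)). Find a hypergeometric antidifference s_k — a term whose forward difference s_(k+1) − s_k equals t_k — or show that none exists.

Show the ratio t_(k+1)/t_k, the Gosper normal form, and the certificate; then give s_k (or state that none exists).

s_k = k*(k + 3)/((k + 1)*(k + 2))

r(k) = (k + 1)/(k + 4) after simplifying.
A = k + 1, B = k + 4, C = 1.
Need (k + 1)·f(k+1) − (k + 3)·f(k) = 1.
deg f ≤ 2 (via 1,1,0).
Solve for f: f(k) = k*(k + 3)/4 (degree 2 ≤ 2).
Certificate R = B(k−1)f/C = k*(k + 3)**2/4 gives s_k = k*(k + 3)/((k + 1)*(k + 2)).
Δs = 4/(k**3 + 6*k**2 + 11*k + 6), as required.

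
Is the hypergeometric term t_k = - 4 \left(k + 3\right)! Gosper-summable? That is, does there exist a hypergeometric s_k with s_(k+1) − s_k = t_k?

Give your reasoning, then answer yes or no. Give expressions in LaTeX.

The ratio is k + 4.
Normal form (A,B,C) = (k + 4, 1, 1).
Key eq: (k + 4)·f(k+1) = (1)·f(k) + (1).
Degrees (1,0,0) ⇒ d ≤ -1.
Negative degree bound (-1): no f exists, t_k not Gosper-summable.

No — negative degree bound, so no certificate f.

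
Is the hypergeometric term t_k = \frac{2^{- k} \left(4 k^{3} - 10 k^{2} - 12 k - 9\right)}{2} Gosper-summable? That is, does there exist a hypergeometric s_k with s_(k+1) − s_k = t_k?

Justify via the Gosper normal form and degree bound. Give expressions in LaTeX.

r(k) = (4*k**3 + 2*k**2 - 20*k - 27)/(2*(4*k**3 - 10*k**2 - 12*k - 9)) after simplifying.
Factor: A=1/2; B=1; C=k**3 - 5*k**2/2 - 3*k - 9/4.
Need (1/2)·f(k+1) − (1)·f(k) = k**3 - 5*k**2/2 - 3*k - 9/4.
Degrees (0,0,3) ⇒ d ≤ 3.
Solve for f: f(k) = -(4*k**3 + 2*k**2 + 4*k + 1)/2 (degree 3 ≤ 3).
Certificate R = B(k−1)f/C = -2*(4*k**3 + 2*k**2 + 4*k + 1)/(4*k**3 - 10*k**2 - 12*k - 9) gives s_k = (-4*k**3 - 2*k**2 - 4*k - 1)/2**k.
Δs = (4*k**3 - 10*k**2 - 12*k - 9)/(2*2**k), as required.

Yes. s_k = 2^{- k} \left(- 4 k^{3} - 2 k^{2} - 4 k - 1\right).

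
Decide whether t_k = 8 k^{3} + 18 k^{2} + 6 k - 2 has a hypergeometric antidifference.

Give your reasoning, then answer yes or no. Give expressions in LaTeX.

Compute t_(k+1)/t_k: get (4*k**3 + 21*k**2 + 33*k + 15)/(4*k**3 + 9*k**2 + 3*k - 1).
So A=1 and B=1, with C=k**3 + 9*k**2/4 + 3*k/4 - 1/4.
f must satisfy (1)·f(k+1) − (1)·f(k) = k**3 + 9*k**2/4 + 3*k/4 - 1/4.
Bound: deg f ≤ 4.
A polynomial solution: f(k) = k*(k**3 + k**2 - 2*k - 1)/4.
Then R = B(k−1)f/C = k*(k**3 + k**2 - 2*k - 1)/(4*k**3 + 9*k**2 + 3*k - 1), so s_k = R(k)·t_k = 2*k*(k**3 + k**2 - 2*k - 1).
s_(k+1) − s_k = 8*k**3 + 18*k**2 + 6*k - 2 = t_k.

Yes. s_k = 2 k \left(k^{3} + k^{2} - 2 k - 1\right).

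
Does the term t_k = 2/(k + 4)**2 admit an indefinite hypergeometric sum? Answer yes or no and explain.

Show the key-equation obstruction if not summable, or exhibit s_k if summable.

No. Not Gosper-summable.

Step 1: r(k) = (k + 4)**2/(k + 5)**2.
Take A(k)=k**2 + 8*k + 16, B(k)=k**2 + 10*k + 25, C(k)=1.
Solve (k**2 + 8*k + 16)·f(k+1) − (k**2 + 8*k + 16)·f(k) = 1.
deg f ≤ 0 (via 2,2,0).
Put f(k) = c0: A·f(k+1) − B(k−1)·f(k) − C = -1; need -1 = 0 — inconsistent ⇒ no f, not summable.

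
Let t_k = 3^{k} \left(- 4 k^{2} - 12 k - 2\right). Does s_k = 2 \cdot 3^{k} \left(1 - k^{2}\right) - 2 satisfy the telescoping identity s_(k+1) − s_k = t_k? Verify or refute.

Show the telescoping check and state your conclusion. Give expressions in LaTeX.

valid (s_(k+1) − s_k reduces to t_k)

s_(k+1) = 2*3**(k + 1)*(1 - (k + 1)**2) - 2
s_(k+1) − s_k = 2*3**k*(k**2 - 3*(k + 1)**2 + 2)
(s_(k+1) − s_k) − t_k = 0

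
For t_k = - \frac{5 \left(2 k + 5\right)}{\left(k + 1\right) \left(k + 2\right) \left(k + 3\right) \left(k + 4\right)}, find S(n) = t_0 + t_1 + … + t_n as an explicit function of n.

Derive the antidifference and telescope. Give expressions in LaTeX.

S(n) = \frac{5 \left(- n^{2} - 6 n - 5\right)}{3 \left(n^{2} + 6 n + 8\right)}

r(k) = (k + 1)*(2*k + 7)/((k + 5)*(2*k + 5)) after simplifying.
So A=k + 1 and B=k + 5, with C=k + 5/2.
Solve (k + 1)·f(k+1) − (k + 4)·f(k) = k + 5/2.
Bound: deg f ≤ 3.
Solving with deg f ≤ 3: f(k) = k*(k + 2)*(k + 4)/6.
R(k) = B(k−1)·f(k)/C(k) = k*(k + 2)*(k + 4)**2/(3*(2*k + 5)); s_k = R·t_k = 5*k*(-k - 4)/(3*(k**2 + 4*k + 3)).
s_(k+1) − s_k = 5*(-2*k - 5)/(k**4 + 10*k**3 + 35*k**2 + 50*k + 24) = t_k.
Σ_(k=0)^n t_k = s_(n+1) − s_(0) = (5*(-n**2 - 6*n - 5)/(3*(n**2 + 6*n + 8))) − (0), i.e. 5*(-n**2 - 6*n - 5)/(3*(n**2 + 6*n + 8)).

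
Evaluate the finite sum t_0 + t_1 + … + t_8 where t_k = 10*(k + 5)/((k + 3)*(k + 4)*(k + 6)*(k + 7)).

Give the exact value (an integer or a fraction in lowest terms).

Σ = 1/4

r(k) = (k + 3)*(k + 6)**2/((k + 5)**2*(k + 8)) after simplifying.
So A=k + 3 and B=k + 8, with C=k**2 + 10*k + 25.
Solve (k + 3)·f(k+1) − (k + 7)·f(k) = k**2 + 10*k + 25.
deg f ≤ 4 (via 1,1,2).
Solve for f: f(k) = k*(k + 4)*(k + 5)*(k + 9)/36 (degree 4 ≤ 4).
So s_k = (B(k−1)f/C)·t_k = (k*(k + 4)*(k + 7)*(k + 9)/(36*(k + 5)))·t_k = 5*k*(k + 9)/(18*(k**2 + 9*k + 18)).
Δs = 10*(k + 5)/(k**4 + 20*k**3 + 145*k**2 + 450*k + 504), as required.
Sum = s_(9) − s_(0); s_(9) = 1/4, s_(0) = 0 ⇒ 1/4.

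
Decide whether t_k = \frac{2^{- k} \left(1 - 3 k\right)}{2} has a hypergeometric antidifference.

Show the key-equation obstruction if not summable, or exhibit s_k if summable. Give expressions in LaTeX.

Yes. s_k = 2^{- k} \left(3 k + 2\right).

Compute t_(k+1)/t_k: get (3*k + 2)/(2*(3*k - 1)).
Normal form (A,B,C) = (1/2, 1, k - 1/3).
Set up (1/2)·f(k+1) − (1)·f(k) − (k - 1/3) = 0.
Degrees (0,0,1) ⇒ d ≤ 1.
Solve for f: f(k) = -2*(3*k + 2)/3 (degree 1 ≤ 1).
So s_k = (B(k−1)f/C)·t_k = (-2*(3*k + 2)/(3*k - 1))·t_k = (3*k + 2)/2**k.
Check: Δs_k = (1 - 3*k)/(2*2**k). ✓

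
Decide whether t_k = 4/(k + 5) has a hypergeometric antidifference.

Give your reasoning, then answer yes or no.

t_(k+1)/t_k = (k + 5)/(k + 6).
Normal form (A,B,C) = (k + 5, k + 6, 1).
Set up (k + 5)·f(k+1) − (k + 5)·f(k) − (1) = 0.
d = 0 from the (1,1,0) case.
Write f(k) = c0. Then LHS − RHS = -1, requiring -1 = 0: contradictory. No certificate.

No — key equation has no polynomial f.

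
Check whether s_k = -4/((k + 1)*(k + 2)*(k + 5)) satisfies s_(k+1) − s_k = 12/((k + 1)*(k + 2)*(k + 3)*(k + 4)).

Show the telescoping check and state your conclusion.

Invalid: residual 8*(-4*k - 19)/(k**6 + 21*k**5 + 175*k**4 + 735*k**3 + 1624*k**2 + 1764*k + 720) ≠ 0.

s_(k+1) = -4/((k + 2)*(k + 3)*(k + 6))
s_(k+1) − s_k = 4*(3*k + 13)/(k**5 + 17*k**4 + 107*k**3 + 307*k**2 + 396*k + 180)
(s_(k+1) − s_k) − t_k = 8*(-4*k - 19)/(k**6 + 21*k**5 + 175*k**4 + 735*k**3 + 1624*k**2 + 1764*k + 720)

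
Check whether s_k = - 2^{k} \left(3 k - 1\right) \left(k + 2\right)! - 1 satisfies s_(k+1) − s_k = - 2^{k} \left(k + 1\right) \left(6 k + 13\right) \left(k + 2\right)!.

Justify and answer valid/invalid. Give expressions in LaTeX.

valid; difference matches t_k

s_(k+1) = -2**(k + 1)*(3*k + 2)*factorial(k + 3) - 1
s_(k+1) − s_k = -2**k*(k + 1)*(6*k + 13)*factorial(k + 2)
(s_(k+1) − s_k) − t_k = 0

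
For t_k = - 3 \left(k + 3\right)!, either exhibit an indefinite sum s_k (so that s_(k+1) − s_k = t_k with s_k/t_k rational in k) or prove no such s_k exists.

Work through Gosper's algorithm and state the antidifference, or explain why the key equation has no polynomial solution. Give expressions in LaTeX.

Step 1: r(k) = k + 4.
Normal form (A,B,C) = (k + 4, 1, 1).
Need (k + 4)·f(k+1) − (1)·f(k) = 1.
Bound: deg f ≤ -1.
Bound -1 < 0, so the key equation has no polynomial solution.

not Gosper-summable; s_k does not exist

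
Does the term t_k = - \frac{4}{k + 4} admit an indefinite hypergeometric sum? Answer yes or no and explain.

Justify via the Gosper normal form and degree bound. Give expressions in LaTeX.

Step 1: r(k) = (k + 4)/(k + 5).
Take A(k)=k + 4, B(k)=k + 5, C(k)=1.
Need (k + 4)·f(k+1) − (k + 4)·f(k) = 1.
Bound: deg f ≤ 0.
Put f(k) = c0: A·f(k+1) − B(k−1)·f(k) − C = -1; need -1 = 0 — inconsistent ⇒ no f, not summable.

No; the coefficient equations for f are inconsistent.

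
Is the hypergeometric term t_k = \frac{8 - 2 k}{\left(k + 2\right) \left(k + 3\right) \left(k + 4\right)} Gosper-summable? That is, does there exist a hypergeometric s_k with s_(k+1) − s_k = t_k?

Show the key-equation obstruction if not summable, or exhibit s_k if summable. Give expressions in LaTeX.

r(k) = (k - 3)*(k + 2)/((k - 4)*(k + 5)) after simplifying.
Normal form (A,B,C) = (k + 2, k + 5, k - 4).
Solve (k + 2)·f(k+1) − (k + 4)·f(k) = k - 4.
Bound: deg f ≤ 2.
Solve for f: f(k) = -k*(k + 11)/6 (degree 2 ≤ 2).
Certificate R = B(k−1)f/C = -k*(k + 4)*(k + 11)/(6*(k - 4)) gives s_k = k*(k + 11)/(3*(k + 2)*(k + 3)).
Check: Δs_k = 2*(4 - k)/(k**3 + 9*k**2 + 26*k + 24). ✓

Yes. s_k = \frac{k \left(k + 11\right)}{3 \left(k + 2\right) \left(k + 3\right)}.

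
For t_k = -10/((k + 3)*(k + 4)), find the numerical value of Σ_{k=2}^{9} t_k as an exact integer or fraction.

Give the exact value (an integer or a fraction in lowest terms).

The ratio is (k + 3)/(k + 5).
Factor: A=k + 3; B=k + 5; C=1.
Set up (k + 3)·f(k+1) − (k + 4)·f(k) − (1) = 0.
From deg A=1, deg B=1, deg C=0: d=1.
Coefficient equations give f(k) = k/3.
So s_k = (B(k−1)f/C)·t_k = (k*(k + 4)/3)·t_k = -10*k/(3*k + 9).
Verify: -10/(k**2 + 7*k + 12) matches t_k.
Telescoping: Σ = s_(10) − s_(2) = -100/39 − (-4/3) = -16/13.

Σ = -16/13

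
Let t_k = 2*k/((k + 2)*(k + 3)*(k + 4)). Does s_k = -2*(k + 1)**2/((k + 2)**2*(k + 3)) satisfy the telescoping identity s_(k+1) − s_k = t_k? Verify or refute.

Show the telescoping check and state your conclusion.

Invalid: residual 2*(-2*k**2 - 7*k - 4)/(k**5 + 14*k**4 + 77*k**3 + 208*k**2 + 276*k + 144) ≠ 0.

s_(k+1) = -2*(k + 2)**2/((k + 3)**2*(k + 4))
s_(k+1) − s_k = 2*(k**3 + 3*k**2 - k - 4)/(k**5 + 14*k**4 + 77*k**3 + 208*k**2 + 276*k + 144)
(s_(k+1) − s_k) − t_k = 2*(-2*k**2 - 7*k - 4)/(k**5 + 14*k**4 + 77*k**3 + 208*k**2 + 276*k + 144)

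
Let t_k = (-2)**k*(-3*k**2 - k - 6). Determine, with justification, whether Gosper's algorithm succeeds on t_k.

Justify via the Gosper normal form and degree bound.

Compute t_(k+1)/t_k: get 2*(-3*k**2 - 7*k - 10)/(3*k**2 + k + 6).
Take A(k)=-2, B(k)=1, C(k)=k**2 + k/3 + 2.
f must satisfy (-2)·f(k+1) − (1)·f(k) = k**2 + k/3 + 2.
From deg A=0, deg B=0, deg C=2: d=2.
Match coefficients ⇒ f(k) = -(k**2 - k + 2)/3.
So s_k = (B(k−1)f/C)·t_k = (-(k**2 - k + 2)/(3*k**2 + k + 6))·t_k = (-2)**k*(k**2 - k + 2).
Δs = (-2)**k*(-3*k**2 - k - 6), as required.

Yes. s_k = (-2)**k*(k**2 - k + 2).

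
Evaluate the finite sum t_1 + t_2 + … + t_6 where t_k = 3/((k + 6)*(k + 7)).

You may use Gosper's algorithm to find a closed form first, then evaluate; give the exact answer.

Compute t_(k+1)/t_k: get (k + 6)/(k + 8).
Factor: A=k + 6; B=k + 8; C=1.
Set up (k + 6)·f(k+1) − (k + 7)·f(k) − (1) = 0.
From deg A=1, deg B=1, deg C=0: d=1.
Solving with deg f ≤ 1: f(k) = k/6.
So s_k = (B(k−1)f/C)·t_k = (k*(k + 7)/6)·t_k = k/(2*(k + 6)).
Verify: 3/(k**2 + 13*k + 42) matches t_k.
Sum = s_(7) − s_(1); s_(7) = 7/26, s_(1) = 1/14 ⇒ 18/91.

Σ = 18/91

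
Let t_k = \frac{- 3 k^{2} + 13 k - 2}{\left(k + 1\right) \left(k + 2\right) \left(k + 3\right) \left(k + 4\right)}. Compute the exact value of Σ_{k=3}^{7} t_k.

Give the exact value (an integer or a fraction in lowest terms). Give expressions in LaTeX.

The ratio is -(k + 1)*(13*k - 3*(k + 1)**2 + 11)/((k + 5)*(3*k**2 - 13*k + 2)).
Take A(k)=k + 1, B(k)=k + 5, C(k)=k**2 - 13*k/3 + 2/3.
Set up (k + 1)·f(k+1) − (k + 4)·f(k) − (k**2 - 13*k/3 + 2/3) = 0.
d = 3 from the (1,1,2) case.
Coefficient equations give f(k) = k*(k**2 - 12*k + 23)/18.
R(k) = B(k−1)·f(k)/C(k) = k*(k + 4)*(k**2 - 12*k + 23)/(6*(3*k**2 - 13*k + 2)); s_k = R·t_k = k*(-k**2 + 12*k - 23)/(6*(k + 1)*(k + 2)*(k + 3)).
Verify: (-3*k**2 + 13*k - 2)/(k**4 + 10*k**3 + 35*k**2 + 50*k + 24) matches t_k.
Telescoping: Σ = s_(8) − s_(3) = 2/165 − (1/60) = -1/220.

Σ = -1/220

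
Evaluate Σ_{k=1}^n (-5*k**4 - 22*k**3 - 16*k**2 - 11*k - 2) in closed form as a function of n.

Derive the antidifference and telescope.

Ratio r(k) = (5*k**4 + 42*k**3 + 112*k**2 + 129*k + 56)/(5*k**4 + 22*k**3 + 16*k**2 + 11*k + 2).
Gosper form: A/B · C(k+1)/C(k) with A=1, B=1, C=k**4 + 22*k**3/5 + 16*k**2/5 + 11*k/5 + 2/5.
Set up (1)·f(k+1) − (1)·f(k) − (k**4 + 22*k**3/5 + 16*k**2/5 + 11*k/5 + 2/5) = 0.
d = 5 from the (0,0,4) case.
Solve for f: f(k) = k*(k**4 + 3*k**3 - 4*k**2 + 3*k - 1)/5 (degree 5 ≤ 5).
Then R = B(k−1)f/C = k*(k**4 + 3*k**3 - 4*k**2 + 3*k - 1)/(5*k**4 + 22*k**3 + 16*k**2 + 11*k + 2), so s_k = R(k)·t_k = k*(-k**4 - 3*k**3 + 4*k**2 - 3*k + 1).
Δs = -5*k**4 - 22*k**3 - 16*k**2 - 11*k - 2, as required.
Σ_(k=1)^n t_k = s_(n+1) − s_(1) = (-n**5 - 8*n**4 - 18*n**3 - 19*n**2 - 10*n - 2) − (-2), i.e. n*(-n**4 - 8*n**3 - 18*n**2 - 19*n - 10).

S(n) = n*(-n**4 - 8*n**3 - 18*n**2 - 19*n - 10)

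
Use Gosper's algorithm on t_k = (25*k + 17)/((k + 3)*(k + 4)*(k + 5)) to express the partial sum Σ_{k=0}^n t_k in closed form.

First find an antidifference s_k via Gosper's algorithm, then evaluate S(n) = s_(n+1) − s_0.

S(n) = (23*n**2 + 57*n + 34)/(6*(n**2 + 9*n + 20))

Step 1: r(k) = (k + 3)*(25*k + 42)/((k + 6)*(25*k + 17)).
A = k + 3, B = k + 6, C = k + 17/25.
Solve (k + 3)·f(k+1) − (k + 5)·f(k) = k + 17/25.
d = 2 from the (1,1,1) case.
Solving with deg f ≤ 2: f(k) = k*(23*k + 11)/150.
Get s_k = R·t_k = k*(23*k + 11)/(6*(k + 3)*(k + 4)) with R(k) = B(k−1)f(k)/C(k) = k*(k + 5)*(23*k + 11)/(6*(25*k + 17)).
Check: Δs_k = (25*k + 17)/(k**3 + 12*k**2 + 47*k + 60). ✓
s_(n+1) = (23*n**2 + 57*n + 34)/(6*(n**2 + 9*n + 20)) and s_(0) = 0, so S(n) = (23*n**2 + 57*n + 34)/(6*(n**2 + 9*n + 20)).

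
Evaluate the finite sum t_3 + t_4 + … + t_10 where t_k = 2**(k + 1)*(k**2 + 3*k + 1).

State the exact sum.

r(k) = 2*(k**2 + 5*k + 5)/(k**2 + 3*k + 1) after simplifying.
Factor: A=2; B=1; C=k**2 + 3*k + 1.
f must satisfy (2)·f(k+1) − (1)·f(k) = k**2 + 3*k + 1.
d = 2 from the (0,0,2) case.
A polynomial solution: f(k) = k**2 - k + 1.
R(k) = B(k−1)·f(k)/C(k) = (k**2 - k + 1)/(k**2 + 3*k + 1); s_k = R·t_k = 2**(k + 1)*(k**2 - k + 1).
Verify: 2**(k + 1)*(k**2 + 3*k + 1) matches t_k.
Telescoping: Σ = s_(11) − s_(3) = 454656 − (112) = 454544.

Σ = 454544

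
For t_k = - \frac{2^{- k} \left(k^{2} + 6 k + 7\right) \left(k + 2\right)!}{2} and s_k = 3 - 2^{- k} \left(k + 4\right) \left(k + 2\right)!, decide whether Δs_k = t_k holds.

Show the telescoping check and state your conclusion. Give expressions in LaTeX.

valid (s_(k+1) − s_k reduces to t_k)

s_(k+1) = -2**(-k - 1)*(k + 5)*factorial(k + 3) + 3
s_(k+1) − s_k = -(k**2 + 6*k + 7)*factorial(k + 2)/(2*2**k)
(s_(k+1) − s_k) − t_k = 0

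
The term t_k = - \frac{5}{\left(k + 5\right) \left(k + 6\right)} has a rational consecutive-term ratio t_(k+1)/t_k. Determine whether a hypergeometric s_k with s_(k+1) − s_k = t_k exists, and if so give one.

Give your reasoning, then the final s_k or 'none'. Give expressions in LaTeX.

r(k) = (k + 5)/(k + 7) after simplifying.
Normal form (A,B,C) = (k + 5, k + 7, 1).
Set up (k + 5)·f(k+1) − (k + 6)·f(k) − (1) = 0.
Degrees (1,1,0) ⇒ d ≤ 1.
Solve for f: f(k) = k/5 (degree 1 ≤ 1).
Then R = B(k−1)f/C = k*(k + 6)/5, so s_k = R(k)·t_k = -k/(k + 5).
Verify: -5/(k**2 + 11*k + 30) matches t_k.

s_k = - \frac{k}{k + 5}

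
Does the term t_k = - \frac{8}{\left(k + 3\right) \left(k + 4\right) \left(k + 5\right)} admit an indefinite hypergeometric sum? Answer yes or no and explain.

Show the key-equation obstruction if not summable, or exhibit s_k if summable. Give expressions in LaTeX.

Yes. s_k = \frac{k \left(- k - 7\right)}{3 \left(k + 3\right) \left(k + 4\right)}.

Compute t_(k+1)/t_k: get (k + 3)/(k + 6).
Normal form (A,B,C) = (k + 3, k + 6, 1).
f must satisfy (k + 3)·f(k+1) − (k + 5)·f(k) = 1.
d = 2 from the (1,1,0) case.
Solving with deg f ≤ 2: f(k) = k*(k + 7)/24.
Certificate R = B(k−1)f/C = k*(k + 5)*(k + 7)/24 gives s_k = k*(-k - 7)/(3*(k + 3)*(k + 4)).
s_(k+1) − s_k = -8/(k**3 + 12*k**2 + 47*k + 60) = t_k.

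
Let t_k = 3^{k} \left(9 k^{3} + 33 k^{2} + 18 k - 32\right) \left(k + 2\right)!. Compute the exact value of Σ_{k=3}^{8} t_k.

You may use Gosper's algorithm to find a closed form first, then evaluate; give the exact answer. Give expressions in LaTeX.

Σ = 166564663327440

Ratio r(k) = 3*(9*k**4 + 87*k**3 + 291*k**2 + 361*k + 84)/(9*k**3 + 33*k**2 + 18*k - 32).
Gosper form: A/B · C(k+1)/C(k) with A=3*k + 9, B=1, C=k**3 + 11*k**2/3 + 2*k - 32/9.
Set up (3*k + 9)·f(k+1) − (1)·f(k) − (k**3 + 11*k**2/3 + 2*k - 32/9) = 0.
Degrees (1,0,3) ⇒ d ≤ 2.
Match coefficients ⇒ f(k) = (3*k**2 - 3*k - 4)/9.
Get s_k = R·t_k = 3**k*(3*k**2 - 3*k - 4)*factorial(k + 2) with R(k) = B(k−1)f(k)/C(k) = (3*k**2 - 3*k - 4)/(9*k**3 + 33*k**2 + 18*k - 32).
Verify: 3**k*(9*k**3 + 33*k**2 + 18*k - 32)*factorial(k + 2) matches t_k.
Telescoping: Σ = s_(9) − s_(3) = 166564663372800 − (45360) = 166564663327440.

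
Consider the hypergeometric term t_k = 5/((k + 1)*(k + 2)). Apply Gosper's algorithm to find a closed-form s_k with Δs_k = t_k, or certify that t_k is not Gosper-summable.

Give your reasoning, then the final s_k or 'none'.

The ratio is (k + 1)/(k + 3).
So A=k + 1 and B=k + 3, with C=1.
Need (k + 1)·f(k+1) − (k + 2)·f(k) = 1.
Bound: deg f ≤ 1.
Coefficient equations give f(k) = k.
Get s_k = R·t_k = 5*k/(k + 1) with R(k) = B(k−1)f(k)/C(k) = k*(k + 2).
Δs = 5/(k**2 + 3*k + 2), as required.

s_k = 5*k/(k + 1)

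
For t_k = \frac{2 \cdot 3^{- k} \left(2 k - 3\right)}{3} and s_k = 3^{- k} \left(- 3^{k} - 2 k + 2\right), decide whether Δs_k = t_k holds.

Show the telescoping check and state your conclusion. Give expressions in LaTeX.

Valid: the claim telescopes to t_k.

s_(k+1) = -1 - 2*k/(3*3**k)
s_(k+1) − s_k = 2*(2*k - 3)/(3*3**k)
(s_(k+1) − s_k) − t_k = 0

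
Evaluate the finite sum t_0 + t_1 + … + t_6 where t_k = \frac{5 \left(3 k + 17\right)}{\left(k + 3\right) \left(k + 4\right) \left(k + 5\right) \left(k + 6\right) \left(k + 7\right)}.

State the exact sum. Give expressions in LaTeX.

Σ = 679/10296

r(k) = (k + 3)*(3*k + 20)/((k + 8)*(3*k + 17)) after simplifying.
Gosper form: A/B · C(k+1)/C(k) with A=k + 3, B=k + 8, C=k + 17/3.
f must satisfy (k + 3)·f(k+1) − (k + 7)·f(k) = k + 17/3.
d = 4 from the (1,1,1) case.
Coefficient equations give f(k) = k*(k + 5)*(k**2 + 13*k + 54)/216.
So s_k = (B(k−1)f/C)·t_k = (k*(k + 5)*(k + 7)*(k**2 + 13*k + 54)/(72*(3*k + 17)))·t_k = 5*k*(k**2 + 13*k + 54)/(72*(k**3 + 13*k**2 + 54*k + 72)).
Δs = 5*(3*k + 17)/(k**5 + 25*k**4 + 245*k**3 + 1175*k**2 + 2754*k + 2520), as required.
Telescoping: Σ = s_(7) − s_(0) = 679/10296 − (0) = 679/10296.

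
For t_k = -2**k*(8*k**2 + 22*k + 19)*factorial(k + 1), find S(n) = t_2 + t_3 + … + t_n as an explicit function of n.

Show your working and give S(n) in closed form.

S(n) = -8*2**n*n*factorial(n + 2) - 10*2**n*factorial(n + 2) + 216

r(k) = 2*(8*k**3 + 54*k**2 + 125*k + 98)/(8*k**2 + 22*k + 19) after simplifying.
Take A(k)=2*k + 4, B(k)=1, C(k)=k**2 + 11*k/4 + 19/8.
Need (2*k + 4)·f(k+1) − (1)·f(k) = k**2 + 11*k/4 + 19/8.
From deg A=1, deg B=0, deg C=2: d=1.
A polynomial solution: f(k) = (4*k + 1)/8.
Certificate R = B(k−1)f/C = (4*k + 1)/(8*k**2 + 22*k + 19) gives s_k = -2**k*(4*k + 1)*factorial(k + 1).
Check: Δs_k = -2**k*(8*k**2 + 22*k + 19)*factorial(k + 1). ✓
Evaluate: s_(n+1) = -2**(n + 1)*(4*n + 5)*factorial(n + 2); subtract s_(2) = -216 ⇒ S(n) = -8*2**n*n*factorial(n + 2) - 10*2**n*factorial(n + 2) + 216.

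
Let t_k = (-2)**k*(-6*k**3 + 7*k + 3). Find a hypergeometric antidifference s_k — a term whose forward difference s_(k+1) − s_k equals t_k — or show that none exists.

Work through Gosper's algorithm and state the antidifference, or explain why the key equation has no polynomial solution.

s_k = (-2)**k*(2*k**3 - 4*k**2 - k + 1)

Compute t_(k+1)/t_k: get 2*(-7*k + 6*(k + 1)**3 - 10)/(-6*k**3 + 7*k + 3).
Gosper form: A/B · C(k+1)/C(k) with A=-2, B=1, C=k**3 - 7*k/6 - 1/2.
Solve (-2)·f(k+1) − (1)·f(k) = k**3 - 7*k/6 - 1/2.
d = 3 from the (0,0,3) case.
Solving with deg f ≤ 3: f(k) = -(2*k**3 - 4*k**2 - k + 1)/6.
Get s_k = R·t_k = (-2)**k*(2*k**3 - 4*k**2 - k + 1) with R(k) = B(k−1)f(k)/C(k) = -(2*k**3 - 4*k**2 - k + 1)/(6*k**3 - 7*k - 3).
Δs = (-2)**k*(-6*k**3 + 7*k + 3), as required.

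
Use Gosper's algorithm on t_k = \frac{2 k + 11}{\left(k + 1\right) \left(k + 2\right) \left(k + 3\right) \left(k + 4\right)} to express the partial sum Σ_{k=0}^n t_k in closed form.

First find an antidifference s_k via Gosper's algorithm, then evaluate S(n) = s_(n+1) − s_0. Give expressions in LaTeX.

Compute t_(k+1)/t_k: get (k + 1)*(2*k + 13)/((k + 5)*(2*k + 11)).
Gosper form: A/B · C(k+1)/C(k) with A=k + 1, B=k + 5, C=k + 11/2.
f must satisfy (k + 1)·f(k+1) − (k + 4)·f(k) = k + 11/2.
Degrees (1,1,1) ⇒ d ≤ 3.
Solve for f: f(k) = k*(2*k**2 + 12*k + 19)/6 (degree 3 ≤ 3).
So s_k = (B(k−1)f/C)·t_k = (k*(k + 4)*(2*k**2 + 12*k + 19)/(3*(2*k + 11)))·t_k = k*(2*k**2 + 12*k + 19)/(3*(k + 1)*(k + 2)*(k + 3)).
Δs = (2*k + 11)/(k**4 + 10*k**3 + 35*k**2 + 50*k + 24), as required.
Evaluate: s_(n+1) = (2*n**3 + 18*n**2 + 49*n + 33)/(3*(n**3 + 9*n**2 + 26*n + 24)); subtract s_(0) = 0 ⇒ S(n) = (2*n**3 + 18*n**2 + 49*n + 33)/(3*(n**3 + 9*n**2 + 26*n + 24)).

S(n) = \frac{2 n^{3} + 18 n^{2} + 49 n + 33}{3 \left(n^{3} + 9 n^{2} + 26 n + 24\right)}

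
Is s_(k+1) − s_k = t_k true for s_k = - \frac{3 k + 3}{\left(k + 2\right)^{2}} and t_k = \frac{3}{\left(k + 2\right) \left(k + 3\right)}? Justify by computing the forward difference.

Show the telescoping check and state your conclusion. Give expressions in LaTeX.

Invalid: residual \frac{3 \left(- 2 k - 5\right)}{k^{4} + 10 k^{3} + 37 k^{2} + 60 k + 36} ≠ 0.

s_(k+1) = 3*(-k - 2)/(k + 3)**2
s_(k+1) − s_k = 3*(k**2 + 3*k + 1)/(k**4 + 10*k**3 + 37*k**2 + 60*k + 36)
(s_(k+1) − s_k) − t_k = 3*(-2*k - 5)/(k**4 + 10*k**3 + 37*k**2 + 60*k + 36)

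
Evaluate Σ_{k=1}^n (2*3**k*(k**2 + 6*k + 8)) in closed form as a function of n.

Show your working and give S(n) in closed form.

S(n) = 3*3**n*n**2 + 15*3**n*n + 18*3**n - 18

Ratio r(k) = 3*(k**2 + 8*k + 15)/(k**2 + 6*k + 8).
Factor: A=3; B=1; C=k**2 + 6*k + 8.
Solve (3)·f(k+1) − (1)·f(k) = k**2 + 6*k + 8.
Degrees (0,0,2) ⇒ d ≤ 2.
A polynomial solution: f(k) = (k + 1)*(k + 2)/2.
Certificate R = B(k−1)f/C = (k + 1)/(2*(k + 4)) gives s_k = 3**k*(k**2 + 3*k + 2).
Check: Δs_k = 2*3**k*(k**2 + 6*k + 8). ✓
Telescope: S(n) = s_(n+1) − s_(1) = 3**(n + 1)*(n**2 + 5*n + 6) − (18) = 3*3**n*n**2 + 15*3**n*n + 18*3**n - 18.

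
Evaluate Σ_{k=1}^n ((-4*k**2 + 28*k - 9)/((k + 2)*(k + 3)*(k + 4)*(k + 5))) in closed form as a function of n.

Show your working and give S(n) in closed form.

S(n) = n*(-n**2 + 68*n + 33)/(20*(n**3 + 12*n**2 + 47*n + 60))

Ratio r(k) = -(k + 2)*(28*k - 4*(k + 1)**2 + 19)/((k + 6)*(4*k**2 - 28*k + 9)).
Normal form (A,B,C) = (k + 2, k + 6, k**2 - 7*k + 9/4).
Set up (k + 2)·f(k+1) − (k + 5)·f(k) − (k**2 - 7*k + 9/4) = 0.
d = 3 from the (1,1,2) case.
Match coefficients ⇒ f(k) = k*(k**2 - 23*k + 58)/32.
Certificate R = B(k−1)f/C = k*(k + 5)*(k**2 - 23*k + 58)/(8*(4*k**2 - 28*k + 9)) gives s_k = k*(-k**2 + 23*k - 58)/(8*(k + 2)*(k + 3)*(k + 4)).
Check: Δs_k = (-4*k**2 + 28*k - 9)/(k**4 + 14*k**3 + 71*k**2 + 154*k + 120). ✓
Evaluate: s_(n+1) = (-n**3 + 20*n**2 - 15*n - 36)/(8*(n**3 + 12*n**2 + 47*n + 60)); subtract s_(1) = -3/40 ⇒ S(n) = n*(-n**2 + 68*n + 33)/(20*(n**3 + 12*n**2 + 47*n + 60)).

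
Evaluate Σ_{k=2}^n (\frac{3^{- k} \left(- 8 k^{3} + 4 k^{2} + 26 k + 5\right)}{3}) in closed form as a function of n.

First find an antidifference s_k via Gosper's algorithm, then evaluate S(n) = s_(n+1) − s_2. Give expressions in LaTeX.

S(n) = 3^{- n - 1} \left(- 14 \cdot 3^{n} + 4 n^{3} + 16 n^{2} + 17 n + 5\right)

Step 1: r(k) = (8*k**3 + 20*k**2 - 10*k - 27)/(3*(8*k**3 - 4*k**2 - 26*k - 5)).
So A=1/3 and B=1, with C=k**3 - k**2/2 - 13*k/4 - 5/8.
Set up (1/3)·f(k+1) − (1)·f(k) − (k**3 - k**2/2 - 13*k/4 - 5/8) = 0.
deg f ≤ 3 (via 0,0,3).
Solving with deg f ≤ 3: f(k) = -3*k*(2*k - 1)*(2*k + 3)/8.
Get s_k = R·t_k = k*(4*k**2 + 4*k - 3)/3**k with R(k) = B(k−1)f(k)/C(k) = -3*k*(2*k - 1)*(2*k + 3)/(8*k**3 - 4*k**2 - 26*k - 5).
Verify: (-8*k**3 + 4*k**2 + 26*k + 5)/(3*3**k) matches t_k.
Telescope: S(n) = s_(n+1) − s_(2) = 3**(-n - 1)*(4*n**3 + 16*n**2 + 17*n + 5) − (14/3) = 3**(-n - 1)*(-14*3**n + 4*n**3 + 16*n**2 + 17*n + 5).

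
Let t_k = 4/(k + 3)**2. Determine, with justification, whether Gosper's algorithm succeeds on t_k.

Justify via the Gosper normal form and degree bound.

Compute t_(k+1)/t_k: get (k + 3)**2/(k + 4)**2.
Factor: A=k**2 + 6*k + 9; B=k**2 + 8*k + 16; C=1.
Need (k**2 + 6*k + 9)·f(k+1) − (k**2 + 6*k + 9)·f(k) = 1.
From deg A=2, deg B=2, deg C=0: d=0.
Write f(k) = c0. Then LHS − RHS = -1, requiring -1 = 0: contradictory. No certificate.

No — the linear system for f has no solution.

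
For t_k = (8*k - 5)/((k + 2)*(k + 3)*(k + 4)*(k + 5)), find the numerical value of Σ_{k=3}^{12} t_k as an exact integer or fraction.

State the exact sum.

Σ = 1397/28560

t_(k+1)/t_k = (k + 2)*(8*k + 3)/((k + 6)*(8*k - 5)).
Normal form (A,B,C) = (k + 2, k + 6, k - 5/8).
f must satisfy (k + 2)·f(k+1) − (k + 5)·f(k) = k - 5/8.
From deg A=1, deg B=1, deg C=1: d=3.
Solving with deg f ≤ 3: f(k) = k*(k - 5)*(k + 14)/192.
So s_k = (B(k−1)f/C)·t_k = (k*(k - 5)*(k + 5)*(k + 14)/(24*(8*k - 5)))·t_k = k*(k**2 + 9*k - 70)/(24*(k + 2)*(k + 3)*(k + 4)).
Δs = (8*k - 5)/(k**4 + 14*k**3 + 71*k**2 + 154*k + 120), as required.
Σ_(k=3)^(12) t_k = s_(13) − s_(3) = 39/1360 − (-17/840) = 1397/28560.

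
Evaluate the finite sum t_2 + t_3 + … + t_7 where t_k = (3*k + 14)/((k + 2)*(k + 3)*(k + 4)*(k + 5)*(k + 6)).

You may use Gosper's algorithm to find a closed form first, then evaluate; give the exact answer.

Ratio r(k) = (k + 2)*(3*k + 17)/((k + 7)*(3*k + 14)).
Factor: A=k + 2; B=k + 7; C=k + 14/3.
f must satisfy (k + 2)·f(k+1) − (k + 6)·f(k) = k + 14/3.
Bound: deg f ≤ 4.
Solve for f: f(k) = k*(k + 4)*(k**2 + 10*k + 31)/90 (degree 4 ≤ 4).
Then R = B(k−1)f/C = k*(k + 4)*(k + 6)*(k**2 + 10*k + 31)/(30*(3*k + 14)), so s_k = R(k)·t_k = k*(k**2 + 10*k + 31)/(30*(k**3 + 10*k**2 + 31*k + 30)).
s_(k+1) − s_k = (3*k + 14)/(k**5 + 20*k**4 + 155*k**3 + 580*k**2 + 1044*k + 720) = t_k.
Σ_(k=2)^(7) t_k = s_(8) − s_(2) = 14/429 − (11/420) = 129/20020.

Σ = 129/20020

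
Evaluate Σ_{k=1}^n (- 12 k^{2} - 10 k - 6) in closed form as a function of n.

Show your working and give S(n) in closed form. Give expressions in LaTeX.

S(n) = n \left(- 4 n^{2} - 11 n - 13\right)

Step 1: r(k) = (6*k**2 + 17*k + 14)/(6*k**2 + 5*k + 3).
Take A(k)=1, B(k)=1, C(k)=k**2 + 5*k/6 + 1/2.
f must satisfy (1)·f(k+1) − (1)·f(k) = k**2 + 5*k/6 + 1/2.
From deg A=0, deg B=0, deg C=2: d=3.
Solve for f: f(k) = k*(4*k**2 - k + 3)/12 (degree 3 ≤ 3).
Get s_k = R·t_k = k*(-4*k**2 + k - 3) with R(k) = B(k−1)f(k)/C(k) = k*(4*k**2 - k + 3)/(2*(6*k**2 + 5*k + 3)).
s_(k+1) − s_k = -12*k**2 - 10*k - 6 = t_k.
Telescope: S(n) = s_(n+1) − s_(1) = -4*n**3 - 11*n**2 - 13*n - 6 − (-6) = n*(-4*n**2 - 11*n - 13).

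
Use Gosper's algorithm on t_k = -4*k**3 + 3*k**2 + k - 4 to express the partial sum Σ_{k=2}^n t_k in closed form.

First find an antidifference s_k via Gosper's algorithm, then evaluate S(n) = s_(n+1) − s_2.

S(n) = -n**4 - n**3 + n**2 - 3*n + 4

Ratio r(k) = (4*k**3 + 9*k**2 + 5*k + 4)/(4*k**3 - 3*k**2 - k + 4).
Factor: A=1; B=1; C=k**3 - 3*k**2/4 - k/4 + 1.
Solve (1)·f(k+1) − (1)·f(k) = k**3 - 3*k**2/4 - k/4 + 1.
Bound: deg f ≤ 4.
Solve for f: f(k) = k*(k**3 - 3*k**2 + 2*k + 4)/4 (degree 4 ≤ 4).
Then R = B(k−1)f/C = k*(k**3 - 3*k**2 + 2*k + 4)/(4*k**3 - 3*k**2 - k + 4), so s_k = R(k)·t_k = k*(-k**3 + 3*k**2 - 2*k - 4).
Check: Δs_k = -4*k**3 + 3*k**2 + k - 4. ✓
Telescope: S(n) = s_(n+1) − s_(2) = -n**4 - n**3 + n**2 - 3*n - 4 − (-8) = -n**4 - n**3 + n**2 - 3*n + 4.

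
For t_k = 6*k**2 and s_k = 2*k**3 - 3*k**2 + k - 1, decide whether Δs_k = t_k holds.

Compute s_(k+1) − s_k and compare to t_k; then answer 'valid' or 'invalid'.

s_(k+1) = 2*k**3 + 3*k**2 + k - 1
s_(k+1) − s_k = 6*k**2
(s_(k+1) − s_k) − t_k = 0

valid; difference matches t_k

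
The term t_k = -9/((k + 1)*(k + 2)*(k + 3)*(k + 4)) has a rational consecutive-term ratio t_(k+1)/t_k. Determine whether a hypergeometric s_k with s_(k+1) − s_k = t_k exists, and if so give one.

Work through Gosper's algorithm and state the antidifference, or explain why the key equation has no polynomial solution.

s_k = k*(-k**2 - 6*k - 11)/(2*(k + 1)*(k + 2)*(k + 3))

r(k) = (k + 1)/(k + 5) after simplifying.
A = k + 1, B = k + 5, C = 1.
Set up (k + 1)·f(k+1) − (k + 4)·f(k) − (1) = 0.
Bound: deg f ≤ 3.
Solving with deg f ≤ 3: f(k) = k*(k**2 + 6*k + 11)/18.
R(k) = B(k−1)·f(k)/C(k) = k*(k + 4)*(k**2 + 6*k + 11)/18; s_k = R·t_k = k*(-k**2 - 6*k - 11)/(2*(k + 1)*(k + 2)*(k + 3)).
Verify: -9/(k**4 + 10*k**3 + 35*k**2 + 50*k + 24) matches t_k.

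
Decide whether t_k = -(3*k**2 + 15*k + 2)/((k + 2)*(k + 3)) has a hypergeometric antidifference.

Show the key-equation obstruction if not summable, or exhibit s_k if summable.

Yes. s_k = k*(2 - 3*k)/(k + 2).

r(k) = (k + 2)*(15*k + 3*(k + 1)**2 + 17)/((k + 4)*(3*k**2 + 15*k + 2)) after simplifying.
Gosper form: A/B · C(k+1)/C(k) with A=k + 2, B=k + 4, C=k**2 + 5*k + 2/3.
Need (k + 2)·f(k+1) − (k + 3)·f(k) = k**2 + 5*k + 2/3.
From deg A=1, deg B=1, deg C=2: d=2.
Solving with deg f ≤ 2: f(k) = k*(3*k - 2)/3.
Get s_k = R·t_k = k*(2 - 3*k)/(k + 2) with R(k) = B(k−1)f(k)/C(k) = k*(k + 3)*(3*k - 2)/(3*k**2 + 15*k + 2).
Check: Δs_k = (-3*k**2 - 15*k - 2)/(k**2 + 5*k + 6). ✓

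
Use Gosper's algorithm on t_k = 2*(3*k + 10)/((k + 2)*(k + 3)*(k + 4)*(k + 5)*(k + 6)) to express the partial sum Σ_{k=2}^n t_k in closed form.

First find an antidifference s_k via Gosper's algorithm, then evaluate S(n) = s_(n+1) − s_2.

The ratio is (k + 2)*(3*k + 13)/((k + 7)*(3*k + 10)).
A = k + 2, B = k + 7, C = k + 10/3.
Need (k + 2)·f(k+1) − (k + 6)·f(k) = k + 10/3.
Degrees (1,1,1) ⇒ d ≤ 4.
Match coefficients ⇒ f(k) = k*(k + 3)*(k**2 + 11*k + 38)/120.
Get s_k = R·t_k = k*(k**2 + 11*k + 38)/(20*(k**3 + 11*k**2 + 38*k + 40)) with R(k) = B(k−1)f(k)/C(k) = k*(k + 3)*(k + 6)*(k**2 + 11*k + 38)/(40*(3*k + 10)).
Δs = 2*(3*k + 10)/(k**5 + 20*k**4 + 155*k**3 + 580*k**2 + 1044*k + 720), as required.
Σ_(k=2)^n t_k = s_(n+1) − s_(2) = ((n**3 + 14*n**2 + 63*n + 50)/(20*(n**3 + 14*n**2 + 63*n + 90))) − (4/105), i.e. (n**3 + 14*n**2 + 63*n - 78)/(84*(n**3 + 14*n**2 + 63*n + 90)).

S(n) = (n**3 + 14*n**2 + 63*n - 78)/(84*(n**3 + 14*n**2 + 63*n + 90))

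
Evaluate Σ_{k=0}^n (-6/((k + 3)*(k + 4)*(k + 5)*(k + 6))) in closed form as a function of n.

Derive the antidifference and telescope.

Ratio r(k) = (k + 3)/(k + 7).
A = k + 3, B = k + 7, C = 1.
Solve (k + 3)·f(k+1) − (k + 6)·f(k) = 1.
d = 3 from the (1,1,0) case.
Solve for f: f(k) = k*(k**2 + 12*k + 47)/180 (degree 3 ≤ 3).
So s_k = (B(k−1)f/C)·t_k = (k*(k + 6)*(k**2 + 12*k + 47)/180)·t_k = k*(-k**2 - 12*k - 47)/(30*(k + 3)*(k + 4)*(k + 5)).
Check: Δs_k = -6/(k**4 + 18*k**3 + 119*k**2 + 342*k + 360). ✓
s_(n+1) = (-n**3 - 15*n**2 - 74*n - 60)/(30*(n**3 + 15*n**2 + 74*n + 120)) and s_(0) = 0, so S(n) = (-n**3 - 15*n**2 - 74*n - 60)/(30*(n**3 + 15*n**2 + 74*n + 120)).

S(n) = (-n**3 - 15*n**2 - 74*n - 60)/(30*(n**3 + 15*n**2 + 74*n + 120))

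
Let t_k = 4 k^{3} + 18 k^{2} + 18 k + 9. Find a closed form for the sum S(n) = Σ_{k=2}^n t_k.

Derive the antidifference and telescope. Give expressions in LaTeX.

The ratio is (4*k**3 + 30*k**2 + 66*k + 49)/(4*k**3 + 18*k**2 + 18*k + 9).
Gosper form: A/B · C(k+1)/C(k) with A=1, B=1, C=k**3 + 9*k**2/2 + 9*k/2 + 9/4.
Solve (1)·f(k+1) − (1)·f(k) = k**3 + 9*k**2/2 + 9*k/2 + 9/4.
From deg A=0, deg B=0, deg C=3: d=4.
Solving with deg f ≤ 4: f(k) = k*(k**3 + 4*k**2 + k + 3)/4.
So s_k = (B(k−1)f/C)·t_k = (k*(k**3 + 4*k**2 + k + 3)/(4*k**3 + 18*k**2 + 18*k + 9))·t_k = k*(k**3 + 4*k**2 + k + 3).
Verify: 4*k**3 + 18*k**2 + 18*k + 9 matches t_k.
Telescope: S(n) = s_(n+1) − s_(2) = n**4 + 8*n**3 + 19*n**2 + 21*n + 9 − (58) = n**4 + 8*n**3 + 19*n**2 + 21*n - 49.

S(n) = n^{4} + 8 n^{3} + 19 n^{2} + 21 n - 49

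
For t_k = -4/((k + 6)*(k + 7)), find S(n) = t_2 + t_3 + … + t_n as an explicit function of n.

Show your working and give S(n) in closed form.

Compute t_(k+1)/t_k: get (k + 6)/(k + 8).
Normal form (A,B,C) = (k + 6, k + 8, 1).
Set up (k + 6)·f(k+1) − (k + 7)·f(k) − (1) = 0.
Degrees (1,1,0) ⇒ d ≤ 1.
A polynomial solution: f(k) = k/6.
R(k) = B(k−1)·f(k)/C(k) = k*(k + 7)/6; s_k = R·t_k = -2*k/(3*k + 18).
Verify: -4/(k**2 + 13*k + 42) matches t_k.
Telescope: S(n) = s_(n+1) − s_(2) = 2*(-n - 1)/(3*(n + 7)) − (-1/6) = (1 - n)/(2*(n + 7)).

S(n) = (1 - n)/(2*(n + 7))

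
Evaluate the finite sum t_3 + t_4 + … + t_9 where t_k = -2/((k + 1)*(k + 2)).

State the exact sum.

Σ = -7/22

The ratio is (k + 1)/(k + 3).
Gosper form: A/B · C(k+1)/C(k) with A=k + 1, B=k + 3, C=1.
Need (k + 1)·f(k+1) − (k + 2)·f(k) = 1.
Degrees (1,1,0) ⇒ d ≤ 1.
Coefficient equations give f(k) = k.
So s_k = (B(k−1)f/C)·t_k = (k*(k + 2))·t_k = -2*k/(k + 1).
Check: Δs_k = -2/(k**2 + 3*k + 2). ✓
Evaluate s at k=10 and k=3: -20/11 and -3/2; difference -7/22.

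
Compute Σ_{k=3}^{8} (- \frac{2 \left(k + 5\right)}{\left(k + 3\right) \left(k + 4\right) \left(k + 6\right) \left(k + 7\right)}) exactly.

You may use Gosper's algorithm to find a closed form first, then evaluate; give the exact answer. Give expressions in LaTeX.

Σ = -7/540

r(k) = (k + 3)*(k + 6)**2/((k + 5)**2*(k + 8)) after simplifying.
A = k + 3, B = k + 8, C = k**2 + 10*k + 25.
Set up (k + 3)·f(k+1) − (k + 7)·f(k) − (k**2 + 10*k + 25) = 0.
deg f ≤ 4 (via 1,1,2).
Solve for f: f(k) = k*(k + 4)*(k + 5)*(k + 9)/36 (degree 4 ≤ 4).
Then R = B(k−1)f/C = k*(k + 4)*(k + 7)*(k + 9)/(36*(k + 5)), so s_k = R(k)·t_k = k*(-k - 9)/(18*(k**2 + 9*k + 18)).
Verify: 2*(-k - 5)/(k**4 + 20*k**3 + 145*k**2 + 450*k + 504) matches t_k.
Sum = s_(9) − s_(3); s_(9) = -1/20, s_(3) = -1/27 ⇒ -7/540.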